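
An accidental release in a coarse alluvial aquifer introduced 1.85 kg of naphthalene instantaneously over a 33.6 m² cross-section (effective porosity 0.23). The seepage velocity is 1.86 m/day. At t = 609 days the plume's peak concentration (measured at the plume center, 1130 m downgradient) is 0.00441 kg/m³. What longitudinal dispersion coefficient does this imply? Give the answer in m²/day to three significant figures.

At the plume center C_max = M/(n_e·A·√(4πDt)), so D = M²/(4πt·(n_e·A·C_max)²).
n_e·A·C_max = 0.23 × 33.6 × 0.00441 = 0.03408 kg/m.
D = 1.85²/(4π × 609 × 0.03408²) = 0.385 m²/day.

0.385 m²/day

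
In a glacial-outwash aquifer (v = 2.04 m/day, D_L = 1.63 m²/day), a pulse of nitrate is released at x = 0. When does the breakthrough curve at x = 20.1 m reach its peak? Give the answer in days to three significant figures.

9.47 days

For the 1D instantaneous-source solution, setting ∂C/∂t = 0 at fixed x gives v²t² + 2Dt − x² = 0, so t = (√(D² + v²x²) − D)/v².
√(D² + v²x²) = √(1.63² + 2.04² × 20.1²) = 41.04; v² = 4.1616.
t = (41.04 − 1.63)/4.1616 = 9.47 days (vs. the pure-advection estimate x/v = 9.85 d).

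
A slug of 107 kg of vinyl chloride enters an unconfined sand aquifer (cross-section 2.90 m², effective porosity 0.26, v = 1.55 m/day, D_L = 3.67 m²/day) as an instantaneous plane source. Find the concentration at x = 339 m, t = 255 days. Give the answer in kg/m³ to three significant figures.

0.562 kg/m³

For an instantaneous plane source, C(x,t) = M/(n_e·A·√(4πDt)) · exp(−(x−vt)²/(4Dt)), with n_e·A the pore (flow) area.
Plume center vt = 1.55 × 255 = 395.25 m, so the well at 339 m is 56.25 m upgradient of the peak.
√(4πDt) = 108.4 m, giving peak height M/(n_e·A·√(4πDt)) = 107/(0.26 × 2.90 × 108.4) = 1.309 kg/m³.
(x−vt)²/(4Dt) = (-56.25)²/(4 × 3.67 × 255) = 0.8452; exp(−0.8452) = 0.4295.
C = 1.309 × 0.4295 = 0.562 kg/m³.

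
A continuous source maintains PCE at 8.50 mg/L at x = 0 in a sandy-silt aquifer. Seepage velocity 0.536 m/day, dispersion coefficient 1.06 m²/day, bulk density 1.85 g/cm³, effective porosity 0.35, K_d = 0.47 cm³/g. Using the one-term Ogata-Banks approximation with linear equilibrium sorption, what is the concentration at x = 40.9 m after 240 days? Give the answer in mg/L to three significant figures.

Retardation factor R = 1 + ρ_b·K_d/n = 1 + 1.85 × 0.47/0.35 = 3.484.
Sorption retards both mechanisms: v_R = v/R = 0.1538 m/day, D_R = D/R = 0.3042 m²/day.
v_R·t = 0.1538 × 240 = 36.912 m; 2√(D_R t) = 17.09 m; argument = (40.9 − 36.912)/17.09 = 0.2334.
C = C₀ × ½·erfc(0.2334) = 8.50 × 0.3707 = 3.15 mg/L.

3.15 mg/L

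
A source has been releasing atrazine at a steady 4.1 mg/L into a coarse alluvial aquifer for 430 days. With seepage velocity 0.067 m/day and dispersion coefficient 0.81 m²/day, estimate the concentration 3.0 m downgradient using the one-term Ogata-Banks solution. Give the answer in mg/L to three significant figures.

For a continuous step input, C/C₀ ≈ ½·erfc((x−vt)/(2√(Dt))).
vt = 0.067 × 430 = 28.81 m and 2√(Dt) = 2√(0.81 × 430) = 37.33 m.
Argument (x−vt)/(2√(Dt)) = (3.0 − 28.81)/37.33 = -0.6914; ½·erfc(-0.6914) = 0.8359.
C = 4.1 × 0.8359 = 3.43 mg/L.

3.43 mg/L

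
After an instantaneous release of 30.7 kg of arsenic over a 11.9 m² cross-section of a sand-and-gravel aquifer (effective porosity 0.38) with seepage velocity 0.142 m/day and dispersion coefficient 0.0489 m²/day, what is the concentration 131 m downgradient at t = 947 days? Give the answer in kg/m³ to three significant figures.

For an instantaneous plane source, C(x,t) = M/(n_e·A·√(4πDt)) · exp(−(x−vt)²/(4Dt)), with n_e·A the pore (flow) area.
Plume center vt = 0.142 × 947 = 134.474 m, so the well at 131 m is 3.474 m upgradient of the peak.
√(4πDt) = 24.12 m, giving peak height M/(n_e·A·√(4πDt)) = 30.7/(0.38 × 11.9 × 24.12) = 0.2815 kg/m³.
(x−vt)²/(4Dt) = (-3.474)²/(4 × 0.0489 × 947) = 0.06515; exp(−0.06515) = 0.9369.
C = 0.2815 × 0.9369 = 0.264 kg/m³.

0.264 kg/m³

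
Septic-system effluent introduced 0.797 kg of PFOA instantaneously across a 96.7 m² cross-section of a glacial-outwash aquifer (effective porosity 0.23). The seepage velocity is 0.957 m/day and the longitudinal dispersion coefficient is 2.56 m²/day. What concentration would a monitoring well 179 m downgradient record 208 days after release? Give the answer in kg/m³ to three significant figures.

0.000363 kg/m³

For an instantaneous plane source, C(x,t) = M/(n_e·A·√(4πDt)) · exp(−(x−vt)²/(4Dt)), with n_e·A the pore (flow) area.
Plume center vt = 0.957 × 208 = 199.056 m, so the well at 179 m is 20.056 m upgradient of the peak.
√(4πDt) = 81.80 m, giving peak height M/(n_e·A·√(4πDt)) = 0.797/(0.23 × 96.7 × 81.80) = 0.0004381 kg/m³.
(x−vt)²/(4Dt) = (-20.056)²/(4 × 2.56 × 208) = 0.1889; exp(−0.1889) = 0.8279.
C = 0.0004381 × 0.8279 = 0.000363 kg/m³.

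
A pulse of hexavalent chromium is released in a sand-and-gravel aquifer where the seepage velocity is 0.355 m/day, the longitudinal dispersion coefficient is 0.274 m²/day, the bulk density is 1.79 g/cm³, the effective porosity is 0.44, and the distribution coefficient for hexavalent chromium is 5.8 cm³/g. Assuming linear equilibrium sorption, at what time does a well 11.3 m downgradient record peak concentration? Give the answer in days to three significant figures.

Retardation factor R = 1 + ρ_b·K_d/n = 1 + 1.79 × 5.8/0.44 = 24.60.
Sorption retards both mechanisms: v_R = v/R = 0.01443 m/day, D_R = D/R = 0.01114 m²/day.
Peak time from v_R²t² + 2D_R t − x² = 0: t = (√(D_R² + v_R²x²) − D_R)/v_R².
√(D_R² + v_R²x²) = √(0.01114² + 0.01443² × 11.3²) = 0.1634; v_R² = 0.0002082.
t = (0.1634 − 0.01114)/0.0002082 = 731 days.

731 days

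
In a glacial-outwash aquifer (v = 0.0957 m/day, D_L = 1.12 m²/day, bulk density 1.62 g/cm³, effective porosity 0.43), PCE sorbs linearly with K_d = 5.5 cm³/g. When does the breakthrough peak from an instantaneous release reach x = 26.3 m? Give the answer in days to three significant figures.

Retardation factor R = 1 + ρ_b·K_d/n = 1 + 1.62 × 5.5/0.43 = 21.72.
Sorption retards both mechanisms: v_R = v/R = 0.004406 m/day, D_R = D/R = 0.05157 m²/day.
Peak time from v_R²t² + 2D_R t − x² = 0: t = (√(D_R² + v_R²x²) − D_R)/v_R².
√(D_R² + v_R²x²) = √(0.05157² + 0.004406² × 26.3²) = 0.1268; v_R² = 1.941e-05.
t = (0.1268 − 0.05157)/1.941e-05 = 3880 days.

3880 days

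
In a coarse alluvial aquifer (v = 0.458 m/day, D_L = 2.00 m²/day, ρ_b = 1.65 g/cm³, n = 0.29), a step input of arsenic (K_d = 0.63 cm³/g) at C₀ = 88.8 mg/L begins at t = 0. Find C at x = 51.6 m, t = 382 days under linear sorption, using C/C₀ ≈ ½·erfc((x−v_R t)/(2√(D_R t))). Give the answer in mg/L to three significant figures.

Retardation factor R = 1 + ρ_b·K_d/n = 1 + 1.65 × 0.63/0.29 = 4.584.
Sorption retards both mechanisms: v_R = v/R = 0.09991 m/day, D_R = D/R = 0.4363 m²/day.
v_R·t = 0.09991 × 382 = 38.16562 m; 2√(D_R t) = 25.82 m; argument = (51.6 − 38.16562)/25.82 = 0.5203.
C = C₀ × ½·erfc(0.5203) = 88.8 × 0.2309 = 20.5 mg/L.

20.5 mg/L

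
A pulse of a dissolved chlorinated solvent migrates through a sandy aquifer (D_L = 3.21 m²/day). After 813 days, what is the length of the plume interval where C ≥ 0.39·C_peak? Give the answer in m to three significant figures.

198 m

The plume is Gaussian with σ = √(2Dt) = √(2 × 3.21 × 813) = 72.25 m.
C/C_peak = exp(−Δx²/(2σ²)) = 0.39 ⇒ Δx = σ·√(−2 ln 0.39) = 72.25 × 1.372 = 99.13 m.
Width = 2Δx = 198 m.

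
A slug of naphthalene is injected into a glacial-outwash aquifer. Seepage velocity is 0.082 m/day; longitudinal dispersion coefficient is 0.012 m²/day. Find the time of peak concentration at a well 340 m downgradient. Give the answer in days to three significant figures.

For the 1D instantaneous-source solution, setting ∂C/∂t = 0 at fixed x gives v²t² + 2Dt − x² = 0, so t = (√(D² + v²x²) − D)/v².
√(D² + v²x²) = √(0.012² + 0.082² × 340²) = 27.88; v² = 0.006724.
t = (27.88 − 0.012)/0.006724 = 4140 days (vs. the pure-advection estimate x/v = 4150 d).

4140 days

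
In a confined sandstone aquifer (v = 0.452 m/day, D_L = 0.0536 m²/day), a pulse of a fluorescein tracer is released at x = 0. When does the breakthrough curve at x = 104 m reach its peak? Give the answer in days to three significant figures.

For the 1D instantaneous-source solution, setting ∂C/∂t = 0 at fixed x gives v²t² + 2Dt − x² = 0, so t = (√(D² + v²x²) − D)/v².
√(D² + v²x²) = √(0.0536² + 0.452² × 104²) = 47.01; v² = 0.204304.
t = (47.01 − 0.0536)/0.204304 = 230 days (vs. the pure-advection estimate x/v = 230 d).

230 days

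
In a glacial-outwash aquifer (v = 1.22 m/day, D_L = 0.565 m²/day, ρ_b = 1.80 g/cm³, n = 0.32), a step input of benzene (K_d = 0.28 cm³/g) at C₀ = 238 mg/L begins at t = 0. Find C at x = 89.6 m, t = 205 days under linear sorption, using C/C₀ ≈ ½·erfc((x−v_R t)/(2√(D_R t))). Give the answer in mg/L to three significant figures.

187 mg/L

Retardation factor R = 1 + ρ_b·K_d/n = 1 + 1.80 × 0.28/0.32 = 2.575.
Sorption retards both mechanisms: v_R = v/R = 0.4738 m/day, D_R = D/R = 0.2194 m²/day.
v_R·t = 0.4738 × 205 = 97.129 m; 2√(D_R t) = 13.41 m; argument = (89.6 − 97.129)/13.41 = -0.5614.
C = C₀ × ½·erfc(-0.5614) = 238 × 0.7864 = 187 mg/L.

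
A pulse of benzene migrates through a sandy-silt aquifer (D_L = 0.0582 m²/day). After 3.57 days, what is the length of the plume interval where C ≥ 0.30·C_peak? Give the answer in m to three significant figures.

The plume is Gaussian with σ = √(2Dt) = √(2 × 0.0582 × 3.57) = 0.6446 m.
C/C_peak = exp(−Δx²/(2σ²)) = 0.30 ⇒ Δx = σ·√(−2 ln 0.30) = 0.6446 × 1.552 = 1.000 m.
Width = 2Δx = 2.00 m.

2.00 m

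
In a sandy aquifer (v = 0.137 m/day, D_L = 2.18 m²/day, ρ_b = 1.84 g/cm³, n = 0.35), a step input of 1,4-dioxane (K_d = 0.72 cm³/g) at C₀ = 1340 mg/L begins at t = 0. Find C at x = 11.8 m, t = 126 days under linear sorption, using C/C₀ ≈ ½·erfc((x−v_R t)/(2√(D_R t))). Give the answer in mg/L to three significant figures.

Retardation factor R = 1 + ρ_b·K_d/n = 1 + 1.84 × 0.72/0.35 = 4.785.
Sorption retards both mechanisms: v_R = v/R = 0.02863 m/day, D_R = D/R = 0.4556 m²/day.
v_R·t = 0.02863 × 126 = 3.60738 m; 2√(D_R t) = 15.15 m; argument = (11.8 − 3.60738)/15.15 = 0.5408.
C = C₀ × ½·erfc(0.5408) = 1340 × 0.2222 = 298 mg/L.

298 mg/L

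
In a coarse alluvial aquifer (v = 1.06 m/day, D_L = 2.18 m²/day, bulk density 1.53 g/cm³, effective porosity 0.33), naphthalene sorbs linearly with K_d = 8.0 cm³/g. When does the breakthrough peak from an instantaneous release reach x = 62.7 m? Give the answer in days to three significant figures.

Retardation factor R = 1 + ρ_b·K_d/n = 1 + 1.53 × 8.0/0.33 = 38.09.
Sorption retards both mechanisms: v_R = v/R = 0.02783 m/day, D_R = D/R = 0.05723 m²/day.
Peak time from v_R²t² + 2D_R t − x² = 0: t = (√(D_R² + v_R²x²) − D_R)/v_R².
√(D_R² + v_R²x²) = √(0.05723² + 0.02783² × 62.7²) = 1.746; v_R² = 0.0007745.
t = (1.746 − 0.05723)/0.0007745 = 2180 days.

2180 days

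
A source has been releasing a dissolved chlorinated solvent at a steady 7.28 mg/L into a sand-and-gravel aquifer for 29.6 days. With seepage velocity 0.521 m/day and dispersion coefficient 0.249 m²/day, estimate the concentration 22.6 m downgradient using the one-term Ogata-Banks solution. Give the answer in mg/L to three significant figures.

0.224 mg/L

For a continuous step input, C/C₀ ≈ ½·erfc((x−vt)/(2√(Dt))).
vt = 0.521 × 29.6 = 15.4216 m and 2√(Dt) = 2√(0.249 × 29.6) = 5.430 m.
Argument (x−vt)/(2√(Dt)) = (22.6 − 15.4216)/5.430 = 1.322; ½·erfc(1.322) = 0.03077.
C = 7.28 × 0.03077 = 0.224 mg/L.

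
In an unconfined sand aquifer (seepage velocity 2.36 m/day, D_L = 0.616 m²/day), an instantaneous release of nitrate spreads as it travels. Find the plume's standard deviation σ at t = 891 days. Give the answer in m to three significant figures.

Dispersive spreading gives a Gaussian with σ² = 2Dt; advection only shifts the center.
σ = √(2 × 0.616 × 891) = 33.1 m.

33.1 m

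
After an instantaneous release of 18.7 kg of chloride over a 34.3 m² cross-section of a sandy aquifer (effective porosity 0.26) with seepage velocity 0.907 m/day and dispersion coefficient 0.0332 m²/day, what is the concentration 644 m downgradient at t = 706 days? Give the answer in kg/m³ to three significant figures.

For an instantaneous plane source, C(x,t) = M/(n_e·A·√(4πDt)) · exp(−(x−vt)²/(4Dt)), with n_e·A the pore (flow) area.
Plume center vt = 0.907 × 706 = 640.342 m, so the well at 644 m is 3.658 m downgradient of the peak.
√(4πDt) = 17.16 m, giving peak height M/(n_e·A·√(4πDt)) = 18.7/(0.26 × 34.3 × 17.16) = 0.1222 kg/m³.
(x−vt)²/(4Dt) = (3.658)²/(4 × 0.0332 × 706) = 0.1427; exp(−0.1427) = 0.8670.
C = 0.1222 × 0.8670 = 0.106 kg/m³.

0.106 kg/m³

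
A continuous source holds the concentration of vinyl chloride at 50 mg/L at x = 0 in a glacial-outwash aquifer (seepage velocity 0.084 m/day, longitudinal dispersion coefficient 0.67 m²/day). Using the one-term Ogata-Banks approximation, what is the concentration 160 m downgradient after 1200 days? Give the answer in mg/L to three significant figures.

For a continuous step input, C/C₀ ≈ ½·erfc((x−vt)/(2√(Dt))).
vt = 0.084 × 1200 = 100.8 m and 2√(Dt) = 2√(0.67 × 1200) = 56.71 m.
Argument (x−vt)/(2√(Dt)) = (160 − 100.8)/56.71 = 1.044; ½·erfc(1.044) = 0.06991.
C = 50 × 0.06991 = 3.50 mg/L.

3.50 mg/L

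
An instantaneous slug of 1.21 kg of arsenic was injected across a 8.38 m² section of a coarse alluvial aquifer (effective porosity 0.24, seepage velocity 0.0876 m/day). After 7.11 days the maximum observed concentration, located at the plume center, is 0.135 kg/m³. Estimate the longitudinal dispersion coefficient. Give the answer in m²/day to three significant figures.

0.222 m²/day

At the plume center C_max = M/(n_e·A·√(4πDt)), so D = M²/(4πt·(n_e·A·C_max)²).
n_e·A·C_max = 0.24 × 8.38 × 0.135 = 0.2715 kg/m.
D = 1.21²/(4π × 7.11 × 0.2715²) = 0.222 m²/day.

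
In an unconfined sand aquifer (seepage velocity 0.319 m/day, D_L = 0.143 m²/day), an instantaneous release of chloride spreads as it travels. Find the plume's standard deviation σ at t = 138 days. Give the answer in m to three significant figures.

6.28 m

Dispersive spreading gives a Gaussian with σ² = 2Dt; advection only shifts the center.
σ = √(2 × 0.143 × 138) = 6.28 m.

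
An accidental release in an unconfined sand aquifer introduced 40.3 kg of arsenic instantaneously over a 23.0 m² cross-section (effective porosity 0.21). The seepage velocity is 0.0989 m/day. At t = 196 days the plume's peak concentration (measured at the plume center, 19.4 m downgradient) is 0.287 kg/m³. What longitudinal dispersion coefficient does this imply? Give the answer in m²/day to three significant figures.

0.343 m²/day

At the plume center C_max = M/(n_e·A·√(4πDt)), so D = M²/(4πt·(n_e·A·C_max)²).
n_e·A·C_max = 0.21 × 23.0 × 0.287 = 1.386 kg/m.
D = 40.3²/(4π × 196 × 1.386²) = 0.343 m²/day.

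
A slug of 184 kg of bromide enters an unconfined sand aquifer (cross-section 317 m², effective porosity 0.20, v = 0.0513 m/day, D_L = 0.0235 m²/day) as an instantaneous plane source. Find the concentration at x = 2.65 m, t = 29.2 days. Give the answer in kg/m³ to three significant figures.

0.609 kg/m³

For an instantaneous plane source, C(x,t) = M/(n_e·A·√(4πDt)) · exp(−(x−vt)²/(4Dt)), with n_e·A the pore (flow) area.
Plume center vt = 0.0513 × 29.2 = 1.49796 m, so the well at 2.65 m is 1.15204 m downgradient of the peak.
√(4πDt) = 2.937 m, giving peak height M/(n_e·A·√(4πDt)) = 184/(0.20 × 317 × 2.937) = 0.9882 kg/m³.
(x−vt)²/(4Dt) = (1.15204)²/(4 × 0.0235 × 29.2) = 0.4835; exp(−0.4835) = 0.6166.
C = 0.9882 × 0.6166 = 0.609 kg/m³.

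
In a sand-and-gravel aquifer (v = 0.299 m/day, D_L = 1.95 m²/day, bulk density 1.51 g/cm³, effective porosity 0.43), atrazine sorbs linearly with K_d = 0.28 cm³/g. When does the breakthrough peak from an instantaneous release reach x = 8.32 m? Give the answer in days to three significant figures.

Retardation factor R = 1 + ρ_b·K_d/n = 1 + 1.51 × 0.28/0.43 = 1.983.
Sorption retards both mechanisms: v_R = v/R = 0.1508 m/day, D_R = D/R = 0.9834 m²/day.
Peak time from v_R²t² + 2D_R t − x² = 0: t = (√(D_R² + v_R²x²) − D_R)/v_R².
√(D_R² + v_R²x²) = √(0.9834² + 0.1508² × 8.32²) = 1.594; v_R² = 0.02274.
t = (1.594 − 0.9834)/0.02274 = 26.9 days.

26.9 days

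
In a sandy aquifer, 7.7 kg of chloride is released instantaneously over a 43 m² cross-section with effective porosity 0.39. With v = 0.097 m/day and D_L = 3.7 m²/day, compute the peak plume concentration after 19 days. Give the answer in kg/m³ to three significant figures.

0.0154 kg/m³

The peak of an instantaneous 1D plume sits at x = vt; there the Gaussian factor is 1 and C_max = M/(n_e·A·√(4πDt)), where n_e·A is the pore area the mass is dissolved in.
√(4πDt) = √(4π × 3.7 × 19) = 29.72 m, so C_max = 7.7/(0.39 × 43 × 29.72) = 0.0154 kg/m³.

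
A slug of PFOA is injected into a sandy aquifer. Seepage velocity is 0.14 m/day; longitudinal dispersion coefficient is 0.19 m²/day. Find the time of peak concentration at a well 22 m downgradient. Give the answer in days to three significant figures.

For the 1D instantaneous-source solution, setting ∂C/∂t = 0 at fixed x gives v²t² + 2Dt − x² = 0, so t = (√(D² + v²x²) − D)/v².
√(D² + v²x²) = √(0.19² + 0.14² × 22²) = 3.086; v² = 0.0196.
t = (3.086 − 0.19)/0.0196 = 148 days (vs. the pure-advection estimate x/v = 157 d).

148 days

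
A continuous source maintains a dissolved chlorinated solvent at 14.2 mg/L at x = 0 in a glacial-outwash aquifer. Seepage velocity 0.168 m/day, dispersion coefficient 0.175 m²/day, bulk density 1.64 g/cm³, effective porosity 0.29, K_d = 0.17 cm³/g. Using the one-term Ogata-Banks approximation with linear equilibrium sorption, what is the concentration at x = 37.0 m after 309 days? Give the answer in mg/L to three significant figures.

Retardation factor R = 1 + ρ_b·K_d/n = 1 + 1.64 × 0.17/0.29 = 1.961.
Sorption retards both mechanisms: v_R = v/R = 0.08567 m/day, D_R = D/R = 0.08924 m²/day.
v_R·t = 0.08567 × 309 = 26.47203 m; 2√(D_R t) = 10.50 m; argument = (37.0 − 26.47203)/10.50 = 1.003.
C = C₀ × ½·erfc(1.003) = 14.2 × 0.07803 = 1.11 mg/L.

1.11 mg/L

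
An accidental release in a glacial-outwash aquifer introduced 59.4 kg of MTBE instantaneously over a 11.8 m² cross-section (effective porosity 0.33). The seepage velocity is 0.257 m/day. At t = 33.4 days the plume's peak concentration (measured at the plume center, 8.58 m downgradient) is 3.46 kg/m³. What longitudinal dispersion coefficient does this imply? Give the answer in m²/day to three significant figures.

At the plume center C_max = M/(n_e·A·√(4πDt)), so D = M²/(4πt·(n_e·A·C_max)²).
n_e·A·C_max = 0.33 × 11.8 × 3.46 = 13.47 kg/m.
D = 59.4²/(4π × 33.4 × 13.47²) = 0.0463 m²/day.

0.0463 m²/day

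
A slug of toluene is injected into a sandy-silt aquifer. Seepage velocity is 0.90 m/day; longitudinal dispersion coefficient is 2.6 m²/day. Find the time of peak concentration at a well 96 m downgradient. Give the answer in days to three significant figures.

For the 1D instantaneous-source solution, setting ∂C/∂t = 0 at fixed x gives v²t² + 2Dt − x² = 0, so t = (√(D² + v²x²) − D)/v².
√(D² + v²x²) = √(2.6² + 0.90² × 96²) = 86.44; v² = 0.81.
t = (86.44 − 2.6)/0.81 = 104 days (vs. the pure-advection estimate x/v = 107 d).

104 days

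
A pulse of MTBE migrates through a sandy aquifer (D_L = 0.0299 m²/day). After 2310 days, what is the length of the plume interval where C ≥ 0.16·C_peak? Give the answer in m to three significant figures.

The plume is Gaussian with σ = √(2Dt) = √(2 × 0.0299 × 2310) = 11.75 m.
C/C_peak = exp(−Δx²/(2σ²)) = 0.16 ⇒ Δx = σ·√(−2 ln 0.16) = 11.75 × 1.914 = 22.49 m.
Width = 2Δx = 45.0 m.

45.0 m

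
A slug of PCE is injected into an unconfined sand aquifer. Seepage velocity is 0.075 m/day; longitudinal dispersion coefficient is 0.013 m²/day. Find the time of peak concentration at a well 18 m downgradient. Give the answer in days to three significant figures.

238 days

For the 1D instantaneous-source solution, setting ∂C/∂t = 0 at fixed x gives v²t² + 2Dt − x² = 0, so t = (√(D² + v²x²) − D)/v².
√(D² + v²x²) = √(0.013² + 0.075² × 18²) = 1.350; v² = 0.005625.
t = (1.350 − 0.013)/0.005625 = 238 days (vs. the pure-advection estimate x/v = 240 d).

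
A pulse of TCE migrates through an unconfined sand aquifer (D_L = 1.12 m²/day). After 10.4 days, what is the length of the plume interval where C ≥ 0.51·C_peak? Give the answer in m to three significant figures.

The plume is Gaussian with σ = √(2Dt) = √(2 × 1.12 × 10.4) = 4.827 m.
C/C_peak = exp(−Δx²/(2σ²)) = 0.51 ⇒ Δx = σ·√(−2 ln 0.51) = 4.827 × 1.160 = 5.599 m.
Width = 2Δx = 11.2 m.

11.2 m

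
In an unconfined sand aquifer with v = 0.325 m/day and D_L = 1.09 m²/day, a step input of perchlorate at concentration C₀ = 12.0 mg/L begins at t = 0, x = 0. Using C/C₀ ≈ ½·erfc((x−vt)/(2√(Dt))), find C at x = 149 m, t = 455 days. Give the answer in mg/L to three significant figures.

For a continuous step input, C/C₀ ≈ ½·erfc((x−vt)/(2√(Dt))).
vt = 0.325 × 455 = 147.875 m and 2√(Dt) = 2√(1.09 × 455) = 44.54 m.
Argument (x−vt)/(2√(Dt)) = (149 − 147.875)/44.54 = 0.02526; ½·erfc(0.02526) = 0.4858.
C = 12.0 × 0.4858 = 5.83 mg/L.

5.83 mg/L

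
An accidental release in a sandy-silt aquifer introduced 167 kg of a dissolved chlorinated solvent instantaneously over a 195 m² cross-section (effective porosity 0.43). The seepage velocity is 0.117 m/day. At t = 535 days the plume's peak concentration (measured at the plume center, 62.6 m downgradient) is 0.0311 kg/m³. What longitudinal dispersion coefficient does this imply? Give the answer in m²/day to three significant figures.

0.610 m²/day

At the plume center C_max = M/(n_e·A·√(4πDt)), so D = M²/(4πt·(n_e·A·C_max)²).
n_e·A·C_max = 0.43 × 195 × 0.0311 = 2.608 kg/m.
D = 167²/(4π × 535 × 2.608²) = 0.610 m²/day.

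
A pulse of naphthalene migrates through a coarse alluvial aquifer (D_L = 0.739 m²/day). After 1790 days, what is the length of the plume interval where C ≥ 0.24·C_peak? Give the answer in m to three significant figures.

174 m

The plume is Gaussian with σ = √(2Dt) = √(2 × 0.739 × 1790) = 51.44 m.
C/C_peak = exp(−Δx²/(2σ²)) = 0.24 ⇒ Δx = σ·√(−2 ln 0.24) = 51.44 × 1.689 = 86.88 m.
Width = 2Δx = 174 m.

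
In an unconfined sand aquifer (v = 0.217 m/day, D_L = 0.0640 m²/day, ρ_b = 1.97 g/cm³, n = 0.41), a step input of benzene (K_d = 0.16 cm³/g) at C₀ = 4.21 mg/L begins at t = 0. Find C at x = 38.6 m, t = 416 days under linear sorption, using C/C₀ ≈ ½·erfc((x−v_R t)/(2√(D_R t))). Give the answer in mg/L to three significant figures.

4.16 mg/L

Retardation factor R = 1 + ρ_b·K_d/n = 1 + 1.97 × 0.16/0.41 = 1.769.
Sorption retards both mechanisms: v_R = v/R = 0.1227 m/day, D_R = D/R = 0.03618 m²/day.
v_R·t = 0.1227 × 416 = 51.0432 m; 2√(D_R t) = 7.759 m; argument = (38.6 − 51.0432)/7.759 = -1.604.
C = C₀ × ½·erfc(-1.604) = 4.21 × 0.9883 = 4.16 mg/L.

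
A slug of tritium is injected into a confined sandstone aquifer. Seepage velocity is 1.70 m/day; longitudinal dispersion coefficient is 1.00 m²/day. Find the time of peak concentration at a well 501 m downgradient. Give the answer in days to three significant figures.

294 days

For the 1D instantaneous-source solution, setting ∂C/∂t = 0 at fixed x gives v²t² + 2Dt − x² = 0, so t = (√(D² + v²x²) − D)/v².
√(D² + v²x²) = √(1.00² + 1.70² × 501²) = 851.7; v² = 2.89.
t = (851.7 − 1.00)/2.89 = 294 days (vs. the pure-advection estimate x/v = 295 d).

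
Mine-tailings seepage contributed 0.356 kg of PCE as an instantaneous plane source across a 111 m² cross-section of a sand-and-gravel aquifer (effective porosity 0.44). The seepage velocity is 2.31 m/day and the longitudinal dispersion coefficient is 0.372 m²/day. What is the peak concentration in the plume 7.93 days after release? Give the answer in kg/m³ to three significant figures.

The peak of an instantaneous 1D plume sits at x = vt; there the Gaussian factor is 1 and C_max = M/(n_e·A·√(4πDt)), where n_e·A is the pore area the mass is dissolved in.
√(4πDt) = √(4π × 0.372 × 7.93) = 6.089 m, so C_max = 0.356/(0.44 × 111 × 6.089) = 0.00120 kg/m³.

0.00120 kg/m³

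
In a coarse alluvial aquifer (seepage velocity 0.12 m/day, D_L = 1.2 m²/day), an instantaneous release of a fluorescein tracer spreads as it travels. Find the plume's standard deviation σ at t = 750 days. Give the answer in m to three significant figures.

Dispersive spreading gives a Gaussian with σ² = 2Dt; advection only shifts the center.
σ = √(2 × 1.2 × 750) = 42.4 m.

42.4 m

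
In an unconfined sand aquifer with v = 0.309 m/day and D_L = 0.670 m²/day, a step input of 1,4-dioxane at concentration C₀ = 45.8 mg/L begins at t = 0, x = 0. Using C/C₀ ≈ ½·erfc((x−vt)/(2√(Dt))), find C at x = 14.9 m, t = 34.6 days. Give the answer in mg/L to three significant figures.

12.3 mg/L

For a continuous step input, C/C₀ ≈ ½·erfc((x−vt)/(2√(Dt))).
vt = 0.309 × 34.6 = 10.6914 m and 2√(Dt) = 2√(0.670 × 34.6) = 9.630 m.
Argument (x−vt)/(2√(Dt)) = (14.9 − 10.6914)/9.630 = 0.4370; ½·erfc(0.4370) = 0.2683.
C = 45.8 × 0.2683 = 12.3 mg/L.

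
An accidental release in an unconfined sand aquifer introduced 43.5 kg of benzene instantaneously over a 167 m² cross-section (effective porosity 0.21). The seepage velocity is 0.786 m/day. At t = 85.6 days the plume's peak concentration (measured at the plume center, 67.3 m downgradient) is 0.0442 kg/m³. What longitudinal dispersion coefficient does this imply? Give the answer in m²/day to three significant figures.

0.732 m²/day

At the plume center C_max = M/(n_e·A·√(4πDt)), so D = M²/(4πt·(n_e·A·C_max)²).
n_e·A·C_max = 0.21 × 167 × 0.0442 = 1.550 kg/m.
D = 43.5²/(4π × 85.6 × 1.550²) = 0.732 m²/day.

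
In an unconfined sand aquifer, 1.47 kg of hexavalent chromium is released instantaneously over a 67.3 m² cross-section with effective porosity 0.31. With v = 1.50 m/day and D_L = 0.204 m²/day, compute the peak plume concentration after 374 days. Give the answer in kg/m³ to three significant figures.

0.00228 kg/m³

The peak of an instantaneous 1D plume sits at x = vt; there the Gaussian factor is 1 and C_max = M/(n_e·A·√(4πDt)), where n_e·A is the pore area the mass is dissolved in.
√(4πDt) = √(4π × 0.204 × 374) = 30.96 m, so C_max = 1.47/(0.31 × 67.3 × 30.96) = 0.00228 kg/m³.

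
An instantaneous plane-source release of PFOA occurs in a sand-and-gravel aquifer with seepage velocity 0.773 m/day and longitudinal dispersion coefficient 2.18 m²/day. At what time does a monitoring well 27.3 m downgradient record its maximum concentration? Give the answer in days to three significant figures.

31.9 days

For the 1D instantaneous-source solution, setting ∂C/∂t = 0 at fixed x gives v²t² + 2Dt − x² = 0, so t = (√(D² + v²x²) − D)/v².
√(D² + v²x²) = √(2.18² + 0.773² × 27.3²) = 21.22; v² = 0.597529.
t = (21.22 − 2.18)/0.597529 = 31.9 days (vs. the pure-advection estimate x/v = 35.3 d).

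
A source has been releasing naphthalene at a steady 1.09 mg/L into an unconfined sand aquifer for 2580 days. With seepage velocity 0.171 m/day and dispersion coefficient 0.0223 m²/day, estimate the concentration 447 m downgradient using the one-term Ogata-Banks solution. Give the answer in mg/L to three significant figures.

0.320 mg/L

For a continuous step input, C/C₀ ≈ ½·erfc((x−vt)/(2√(Dt))).
vt = 0.171 × 2580 = 441.18 m and 2√(Dt) = 2√(0.0223 × 2580) = 15.17 m.
Argument (x−vt)/(2√(Dt)) = (447 − 441.18)/15.17 = 0.3837; ½·erfc(0.3837) = 0.2937.
C = 1.09 × 0.2937 = 0.320 mg/L.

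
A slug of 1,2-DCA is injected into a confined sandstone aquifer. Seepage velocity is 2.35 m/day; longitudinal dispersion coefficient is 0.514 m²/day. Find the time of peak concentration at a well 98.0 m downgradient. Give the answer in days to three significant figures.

For the 1D instantaneous-source solution, setting ∂C/∂t = 0 at fixed x gives v²t² + 2Dt − x² = 0, so t = (√(D² + v²x²) − D)/v².
√(D² + v²x²) = √(0.514² + 2.35² × 98.0²) = 230.3; v² = 5.5225.
t = (230.3 − 0.514)/5.5225 = 41.6 days (vs. the pure-advection estimate x/v = 41.7 d).

41.6 days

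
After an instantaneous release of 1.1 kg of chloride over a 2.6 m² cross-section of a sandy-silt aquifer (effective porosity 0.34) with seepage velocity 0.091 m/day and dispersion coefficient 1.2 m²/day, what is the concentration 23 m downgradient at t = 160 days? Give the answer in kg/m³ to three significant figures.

0.0231 kg/m³

For an instantaneous plane source, C(x,t) = M/(n_e·A·√(4πDt)) · exp(−(x−vt)²/(4Dt)), with n_e·A the pore (flow) area.
Plume center vt = 0.091 × 160 = 14.56 m, so the well at 23 m is 8.44 m downgradient of the peak.
√(4πDt) = 49.12 m, giving peak height M/(n_e·A·√(4πDt)) = 1.1/(0.34 × 2.6 × 49.12) = 0.02533 kg/m³.
(x−vt)²/(4Dt) = (8.44)²/(4 × 1.2 × 160) = 0.09275; exp(−0.09275) = 0.9114.
C = 0.02533 × 0.9114 = 0.0231 kg/m³.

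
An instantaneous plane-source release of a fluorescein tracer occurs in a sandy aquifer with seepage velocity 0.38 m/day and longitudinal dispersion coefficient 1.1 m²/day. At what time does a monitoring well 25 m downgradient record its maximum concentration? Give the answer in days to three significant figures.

58.6 days

For the 1D instantaneous-source solution, setting ∂C/∂t = 0 at fixed x gives v²t² + 2Dt − x² = 0, so t = (√(D² + v²x²) − D)/v².
√(D² + v²x²) = √(1.1² + 0.38² × 25²) = 9.563; v² = 0.1444.
t = (9.563 − 1.1)/0.1444 = 58.6 days (vs. the pure-advection estimate x/v = 65.8 d).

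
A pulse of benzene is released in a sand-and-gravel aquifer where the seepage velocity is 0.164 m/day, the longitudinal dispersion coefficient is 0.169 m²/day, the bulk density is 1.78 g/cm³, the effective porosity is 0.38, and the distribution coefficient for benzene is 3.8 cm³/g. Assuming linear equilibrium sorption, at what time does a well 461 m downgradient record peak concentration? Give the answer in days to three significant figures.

Retardation factor R = 1 + ρ_b·K_d/n = 1 + 1.78 × 3.8/0.38 = 18.80.
Sorption retards both mechanisms: v_R = v/R = 0.008723 m/day, D_R = D/R = 0.008989 m²/day.
Peak time from v_R²t² + 2D_R t − x² = 0: t = (√(D_R² + v_R²x²) − D_R)/v_R².
√(D_R² + v_R²x²) = √(0.008989² + 0.008723² × 461²) = 4.021; v_R² = 7.609e-05.
t = (4.021 − 0.008989)/7.609e-05 = 52700 days.

52700 days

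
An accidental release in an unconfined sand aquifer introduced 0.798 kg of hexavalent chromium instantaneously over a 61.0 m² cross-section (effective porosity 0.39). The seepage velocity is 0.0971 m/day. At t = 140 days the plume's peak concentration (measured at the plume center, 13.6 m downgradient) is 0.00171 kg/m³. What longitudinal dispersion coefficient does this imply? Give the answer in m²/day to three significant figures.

0.219 m²/day

At the plume center C_max = M/(n_e·A·√(4πDt)), so D = M²/(4πt·(n_e·A·C_max)²).
n_e·A·C_max = 0.39 × 61.0 × 0.00171 = 0.04068 kg/m.
D = 0.798²/(4π × 140 × 0.04068²) = 0.219 m²/day.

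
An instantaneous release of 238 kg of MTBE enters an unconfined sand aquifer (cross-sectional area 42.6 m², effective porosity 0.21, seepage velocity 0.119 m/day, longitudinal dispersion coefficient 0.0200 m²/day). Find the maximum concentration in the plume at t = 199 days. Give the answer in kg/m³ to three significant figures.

The peak of an instantaneous 1D plume sits at x = vt; there the Gaussian factor is 1 and C_max = M/(n_e·A·√(4πDt)), where n_e·A is the pore area the mass is dissolved in.
√(4πDt) = √(4π × 0.0200 × 199) = 7.072 m, so C_max = 238/(0.21 × 42.6 × 7.072) = 3.76 kg/m³.

3.76 kg/m³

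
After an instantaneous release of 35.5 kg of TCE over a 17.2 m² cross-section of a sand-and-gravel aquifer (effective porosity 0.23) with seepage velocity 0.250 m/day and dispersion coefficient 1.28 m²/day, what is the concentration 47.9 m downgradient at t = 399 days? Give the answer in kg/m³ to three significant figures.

For an instantaneous plane source, C(x,t) = M/(n_e·A·√(4πDt)) · exp(−(x−vt)²/(4Dt)), with n_e·A the pore (flow) area.
Plume center vt = 0.250 × 399 = 99.75 m, so the well at 47.9 m is 51.85 m upgradient of the peak.
√(4πDt) = 80.11 m, giving peak height M/(n_e·A·√(4πDt)) = 35.5/(0.23 × 17.2 × 80.11) = 0.1120 kg/m³.
(x−vt)²/(4Dt) = (-51.85)²/(4 × 1.28 × 399) = 1.316; exp(−1.316) = 0.2682.
C = 0.1120 × 0.2682 = 0.0300 kg/m³.

0.0300 kg/m³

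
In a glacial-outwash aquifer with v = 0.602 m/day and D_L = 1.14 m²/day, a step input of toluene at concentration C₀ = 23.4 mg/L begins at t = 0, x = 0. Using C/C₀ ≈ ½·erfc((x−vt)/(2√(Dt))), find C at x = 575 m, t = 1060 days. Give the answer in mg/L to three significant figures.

For a continuous step input, C/C₀ ≈ ½·erfc((x−vt)/(2√(Dt))).
vt = 0.602 × 1060 = 638.12 m and 2√(Dt) = 2√(1.14 × 1060) = 69.52 m.
Argument (x−vt)/(2√(Dt)) = (575 − 638.12)/69.52 = -0.9079; ½·erfc(-0.9079) = 0.9004.
C = 23.4 × 0.9004 = 21.1 mg/L.

21.1 mg/L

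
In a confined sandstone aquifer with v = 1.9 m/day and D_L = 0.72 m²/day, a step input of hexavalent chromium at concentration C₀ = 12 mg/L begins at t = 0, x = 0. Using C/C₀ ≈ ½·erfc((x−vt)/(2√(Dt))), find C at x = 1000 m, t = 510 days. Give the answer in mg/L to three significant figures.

For a continuous step input, C/C₀ ≈ ½·erfc((x−vt)/(2√(Dt))).
vt = 1.9 × 510 = 969 m and 2√(Dt) = 2√(0.72 × 510) = 38.32 m.
Argument (x−vt)/(2√(Dt)) = (1000 − 969)/38.32 = 0.8090; ½·erfc(0.8090) = 0.1263.
C = 12 × 0.1263 = 1.52 mg/L.

1.52 mg/L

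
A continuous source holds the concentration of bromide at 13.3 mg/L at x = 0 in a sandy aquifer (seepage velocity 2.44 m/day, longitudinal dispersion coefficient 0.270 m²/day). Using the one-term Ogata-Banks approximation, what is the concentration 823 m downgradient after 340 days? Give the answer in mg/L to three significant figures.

9.14 mg/L

For a continuous step input, C/C₀ ≈ ½·erfc((x−vt)/(2√(Dt))).
vt = 2.44 × 340 = 829.6 m and 2√(Dt) = 2√(0.270 × 340) = 19.16 m.
Argument (x−vt)/(2√(Dt)) = (823 − 829.6)/19.16 = -0.3445; ½·erfc(-0.3445) = 0.6869.
C = 13.3 × 0.6869 = 9.14 mg/L.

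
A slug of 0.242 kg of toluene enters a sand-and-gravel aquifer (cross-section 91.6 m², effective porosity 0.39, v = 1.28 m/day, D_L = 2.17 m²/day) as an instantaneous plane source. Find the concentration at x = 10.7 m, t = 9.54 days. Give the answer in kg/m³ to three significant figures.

0.000409 kg/m³

For an instantaneous plane source, C(x,t) = M/(n_e·A·√(4πDt)) · exp(−(x−vt)²/(4Dt)), with n_e·A the pore (flow) area.
Plume center vt = 1.28 × 9.54 = 12.2112 m, so the well at 10.7 m is 1.5112 m upgradient of the peak.
√(4πDt) = 16.13 m, giving peak height M/(n_e·A·√(4πDt)) = 0.242/(0.39 × 91.6 × 16.13) = 0.0004200 kg/m³.
(x−vt)²/(4Dt) = (-1.5112)²/(4 × 2.17 × 9.54) = 0.02758; exp(−0.02758) = 0.9728.
C = 0.0004200 × 0.9728 = 0.000409 kg/m³.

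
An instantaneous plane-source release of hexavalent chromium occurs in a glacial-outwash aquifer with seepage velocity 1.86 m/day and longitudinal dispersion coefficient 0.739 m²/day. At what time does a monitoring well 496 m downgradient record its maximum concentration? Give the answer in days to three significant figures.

266 days

For the 1D instantaneous-source solution, setting ∂C/∂t = 0 at fixed x gives v²t² + 2Dt − x² = 0, so t = (√(D² + v²x²) − D)/v².
√(D² + v²x²) = √(0.739² + 1.86² × 496²) = 922.6; v² = 3.4596.
t = (922.6 − 0.739)/3.4596 = 266 days (vs. the pure-advection estimate x/v = 267 d).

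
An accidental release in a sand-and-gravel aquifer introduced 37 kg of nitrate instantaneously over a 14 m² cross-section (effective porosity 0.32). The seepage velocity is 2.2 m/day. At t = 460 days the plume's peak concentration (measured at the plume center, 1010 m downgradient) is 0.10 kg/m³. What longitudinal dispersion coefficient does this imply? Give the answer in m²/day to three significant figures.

1.18 m²/day

At the plume center C_max = M/(n_e·A·√(4πDt)), so D = M²/(4πt·(n_e·A·C_max)²).
n_e·A·C_max = 0.32 × 14 × 0.10 = 0.4480 kg/m.
D = 37²/(4π × 460 × 0.4480²) = 1.18 m²/day.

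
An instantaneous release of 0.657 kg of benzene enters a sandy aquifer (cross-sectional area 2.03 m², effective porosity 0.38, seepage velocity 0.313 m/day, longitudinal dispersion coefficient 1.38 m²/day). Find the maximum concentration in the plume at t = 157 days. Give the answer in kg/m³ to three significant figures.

The peak of an instantaneous 1D plume sits at x = vt; there the Gaussian factor is 1 and C_max = M/(n_e·A·√(4πDt)), where n_e·A is the pore area the mass is dissolved in.
√(4πDt) = √(4π × 1.38 × 157) = 52.18 m, so C_max = 0.657/(0.38 × 2.03 × 52.18) = 0.0163 kg/m³.

0.0163 kg/m³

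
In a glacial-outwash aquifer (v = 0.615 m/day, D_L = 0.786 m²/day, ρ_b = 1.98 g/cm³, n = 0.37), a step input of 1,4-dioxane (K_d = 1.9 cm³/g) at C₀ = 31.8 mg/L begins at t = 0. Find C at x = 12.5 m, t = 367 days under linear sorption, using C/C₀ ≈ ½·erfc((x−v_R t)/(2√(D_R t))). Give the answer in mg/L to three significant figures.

Retardation factor R = 1 + ρ_b·K_d/n = 1 + 1.98 × 1.9/0.37 = 11.17.
Sorption retards both mechanisms: v_R = v/R = 0.05506 m/day, D_R = D/R = 0.07037 m²/day.
v_R·t = 0.05506 × 367 = 20.20702 m; 2√(D_R t) = 10.16 m; argument = (12.5 − 20.20702)/10.16 = -0.7586.
C = C₀ × ½·erfc(-0.7586) = 31.8 × 0.8583 = 27.3 mg/L.

27.3 mg/L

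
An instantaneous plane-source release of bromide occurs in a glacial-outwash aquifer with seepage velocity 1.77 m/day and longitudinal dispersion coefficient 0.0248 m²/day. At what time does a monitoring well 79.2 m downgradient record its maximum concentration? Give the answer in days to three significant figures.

44.7 days

For the 1D instantaneous-source solution, setting ∂C/∂t = 0 at fixed x gives v²t² + 2Dt − x² = 0, so t = (√(D² + v²x²) − D)/v².
√(D² + v²x²) = √(0.0248² + 1.77² × 79.2²) = 140.2; v² = 3.1329.
t = (140.2 − 0.0248)/3.1329 = 44.7 days (vs. the pure-advection estimate x/v = 44.7 d).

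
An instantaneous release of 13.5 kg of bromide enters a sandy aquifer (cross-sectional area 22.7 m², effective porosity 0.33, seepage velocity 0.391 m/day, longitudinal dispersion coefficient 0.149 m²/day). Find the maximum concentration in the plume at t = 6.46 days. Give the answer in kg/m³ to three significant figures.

0.518 kg/m³

The peak of an instantaneous 1D plume sits at x = vt; there the Gaussian factor is 1 and C_max = M/(n_e·A·√(4πDt)), where n_e·A is the pore area the mass is dissolved in.
√(4πDt) = √(4π × 0.149 × 6.46) = 3.478 m, so C_max = 13.5/(0.33 × 22.7 × 3.478) = 0.518 kg/m³.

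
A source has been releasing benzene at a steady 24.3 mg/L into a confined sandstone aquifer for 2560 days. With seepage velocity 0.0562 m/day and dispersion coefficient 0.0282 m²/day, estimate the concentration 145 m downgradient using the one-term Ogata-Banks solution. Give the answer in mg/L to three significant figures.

For a continuous step input, C/C₀ ≈ ½·erfc((x−vt)/(2√(Dt))).
vt = 0.0562 × 2560 = 143.872 m and 2√(Dt) = 2√(0.0282 × 2560) = 16.99 m.
Argument (x−vt)/(2√(Dt)) = (145 − 143.872)/16.99 = 0.06639; ½·erfc(0.06639) = 0.4626.
C = 24.3 × 0.4626 = 11.2 mg/L.

11.2 mg/L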